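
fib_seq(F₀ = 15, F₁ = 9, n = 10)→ [15, 9, 24, 33, 57, 90, 147, 237, 384, 621]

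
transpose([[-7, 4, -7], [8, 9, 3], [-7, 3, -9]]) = [[-7, 8, -7], [4, 9, 3], [-7, 3, -9]]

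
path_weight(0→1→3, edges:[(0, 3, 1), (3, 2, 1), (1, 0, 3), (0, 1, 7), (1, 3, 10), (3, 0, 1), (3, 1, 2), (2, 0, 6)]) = 17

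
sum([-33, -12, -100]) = -145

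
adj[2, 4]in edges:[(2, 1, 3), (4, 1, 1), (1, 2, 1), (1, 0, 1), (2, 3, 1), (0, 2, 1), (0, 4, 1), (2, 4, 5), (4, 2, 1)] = 5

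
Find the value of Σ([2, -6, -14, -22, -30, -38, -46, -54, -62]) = -270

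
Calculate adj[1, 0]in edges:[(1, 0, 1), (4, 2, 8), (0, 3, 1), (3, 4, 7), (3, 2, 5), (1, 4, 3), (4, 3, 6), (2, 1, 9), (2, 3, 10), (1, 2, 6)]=1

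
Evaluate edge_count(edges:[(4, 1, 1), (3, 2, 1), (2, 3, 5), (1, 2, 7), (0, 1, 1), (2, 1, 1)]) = 6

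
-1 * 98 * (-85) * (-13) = -108290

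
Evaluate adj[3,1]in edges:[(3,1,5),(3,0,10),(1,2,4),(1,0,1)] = 5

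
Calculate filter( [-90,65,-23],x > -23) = [65]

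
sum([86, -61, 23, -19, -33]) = 86 + (-61) + 23 + (-19) + (-33)
= -4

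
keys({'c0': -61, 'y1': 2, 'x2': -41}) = ['c0', 'y1', 'x2']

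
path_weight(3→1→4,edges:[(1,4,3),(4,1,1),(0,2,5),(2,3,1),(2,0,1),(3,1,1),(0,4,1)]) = 4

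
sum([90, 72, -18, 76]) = 220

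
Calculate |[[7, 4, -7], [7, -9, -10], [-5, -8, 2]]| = 165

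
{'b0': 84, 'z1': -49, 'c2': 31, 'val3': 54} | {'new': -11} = {'b0': 84, 'z1': -49, 'c2': 31, 'val3': 54, 'new': -11}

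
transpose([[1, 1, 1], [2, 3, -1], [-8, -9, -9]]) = [[1, 2, -8], [1, 3, -9], [1, -1, -9]]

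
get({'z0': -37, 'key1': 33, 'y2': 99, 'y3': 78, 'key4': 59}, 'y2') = 99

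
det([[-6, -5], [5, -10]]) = 85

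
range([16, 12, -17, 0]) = 33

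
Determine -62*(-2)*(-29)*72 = -258912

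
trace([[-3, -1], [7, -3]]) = diagonal: (-3) + (-3)
= -6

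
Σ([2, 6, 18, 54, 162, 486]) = 728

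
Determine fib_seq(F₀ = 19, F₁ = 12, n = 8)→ [19, 12, 31, 43, 74, 117, 191, 308]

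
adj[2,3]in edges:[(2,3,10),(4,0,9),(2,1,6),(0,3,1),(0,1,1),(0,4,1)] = 10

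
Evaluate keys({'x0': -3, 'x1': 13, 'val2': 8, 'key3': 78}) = ['x0', 'x1', 'val2', 'key3']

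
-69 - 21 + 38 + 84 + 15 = 47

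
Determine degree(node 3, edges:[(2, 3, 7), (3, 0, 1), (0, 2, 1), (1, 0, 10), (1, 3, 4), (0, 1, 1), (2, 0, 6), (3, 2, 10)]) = incident: (2,3), (3,0), (1,3), (3,2)
= 4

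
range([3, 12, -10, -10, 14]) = 24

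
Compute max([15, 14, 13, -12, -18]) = 15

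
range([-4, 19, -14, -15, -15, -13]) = 34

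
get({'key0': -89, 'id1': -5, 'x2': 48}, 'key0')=-89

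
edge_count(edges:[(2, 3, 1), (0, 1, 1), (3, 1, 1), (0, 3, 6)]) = 4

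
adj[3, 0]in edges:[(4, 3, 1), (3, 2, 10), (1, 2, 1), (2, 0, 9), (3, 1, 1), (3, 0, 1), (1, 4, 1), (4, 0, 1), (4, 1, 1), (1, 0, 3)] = 1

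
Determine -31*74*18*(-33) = 1362636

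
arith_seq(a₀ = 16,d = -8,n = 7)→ [16, 8, 0, -8, -16, -24, -32]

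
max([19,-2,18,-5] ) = 19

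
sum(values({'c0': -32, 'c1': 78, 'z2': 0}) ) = (-32) + 78 + 0
= 46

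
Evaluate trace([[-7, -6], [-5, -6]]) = diagonal: (-7) + (-6)
= -13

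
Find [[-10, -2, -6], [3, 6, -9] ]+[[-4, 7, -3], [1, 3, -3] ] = [[-14, 5, -9], [4, 9, -12]]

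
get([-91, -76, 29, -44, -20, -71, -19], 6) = -19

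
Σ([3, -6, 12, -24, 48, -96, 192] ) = 3 + -6 + 12 + -24 + 48 + -96 + 192
= 129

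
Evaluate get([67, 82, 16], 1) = 82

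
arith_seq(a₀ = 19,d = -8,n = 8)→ a_0 = 19 + 0*-8 = 19
a_1 = 19 + 1*-8 = 11
a_2 = 19 + 2*-8 = 3
...
= [19, 11, 3, -5, -13, -21, -29, -37]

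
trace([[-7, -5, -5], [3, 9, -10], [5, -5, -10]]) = diagonal: (-7) + 9 + (-10)
= -8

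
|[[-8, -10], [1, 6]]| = (-8)*(6) - (-10)*(1)
= -38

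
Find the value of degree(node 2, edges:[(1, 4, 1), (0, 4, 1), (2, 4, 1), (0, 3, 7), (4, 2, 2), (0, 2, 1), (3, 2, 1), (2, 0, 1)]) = incident: (2,4), (4,2), (0,2), (3,2), (2,0)
= 5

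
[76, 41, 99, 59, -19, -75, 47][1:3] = [41, 99]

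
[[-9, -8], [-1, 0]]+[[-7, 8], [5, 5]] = [[-16, 0], [4, 5]]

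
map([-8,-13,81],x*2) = -8*2=-16, -13*2=-26, 81*2=162
= [-16, -26, 162]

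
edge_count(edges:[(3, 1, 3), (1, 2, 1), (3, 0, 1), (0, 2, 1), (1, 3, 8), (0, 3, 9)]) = 6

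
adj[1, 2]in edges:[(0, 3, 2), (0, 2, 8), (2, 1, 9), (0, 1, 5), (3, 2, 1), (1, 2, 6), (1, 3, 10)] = 6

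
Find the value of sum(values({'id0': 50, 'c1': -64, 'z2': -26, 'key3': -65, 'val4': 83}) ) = -22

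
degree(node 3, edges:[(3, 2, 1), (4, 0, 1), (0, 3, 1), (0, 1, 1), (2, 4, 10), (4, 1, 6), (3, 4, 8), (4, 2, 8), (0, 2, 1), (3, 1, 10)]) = 4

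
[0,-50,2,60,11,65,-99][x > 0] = keep x where x > 0: 0✗, -50✗, 2✓, 60✓, 11✓, 65✓, -99✗
= [2, 60, 11, 65]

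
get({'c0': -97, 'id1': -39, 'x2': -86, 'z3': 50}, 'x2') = -86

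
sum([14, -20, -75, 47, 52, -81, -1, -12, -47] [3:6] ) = 18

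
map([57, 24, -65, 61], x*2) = 57*2=114, 24*2=48, -65*2=-130, 61*2=122
= [114, 48, -130, 122]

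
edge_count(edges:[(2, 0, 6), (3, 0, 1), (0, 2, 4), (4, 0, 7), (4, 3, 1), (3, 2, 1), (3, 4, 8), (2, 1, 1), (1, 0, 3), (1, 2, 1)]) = 10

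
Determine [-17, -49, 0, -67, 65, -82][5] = -82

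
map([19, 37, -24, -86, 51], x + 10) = [29, 47, -14, -76, 61]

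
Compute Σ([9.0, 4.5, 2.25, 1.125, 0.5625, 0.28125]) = 17.71875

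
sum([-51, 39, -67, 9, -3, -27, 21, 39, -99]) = (-51) + 39 + (-67) + 9 + (-3) + (-27) + 21 + 39 + (-99)
= -139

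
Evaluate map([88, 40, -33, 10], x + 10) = 88+10=98, 40+10=50, -33+10=-23, 10+10=20
= [98, 50, -23, 20]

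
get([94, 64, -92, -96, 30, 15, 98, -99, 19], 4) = 30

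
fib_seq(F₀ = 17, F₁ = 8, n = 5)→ F_2 = F_1 + F_0 = 25
F_3 = F_2 + F_1 = 33
F_4 = F_3 + F_2 = 58
= [17, 8, 25, 33, 58]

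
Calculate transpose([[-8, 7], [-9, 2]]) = [[-8, -9], [7, 2]]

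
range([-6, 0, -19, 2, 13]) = 32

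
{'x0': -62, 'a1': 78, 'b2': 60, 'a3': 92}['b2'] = 60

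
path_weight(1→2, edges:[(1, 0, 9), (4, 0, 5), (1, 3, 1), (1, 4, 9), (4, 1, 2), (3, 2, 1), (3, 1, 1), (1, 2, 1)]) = 1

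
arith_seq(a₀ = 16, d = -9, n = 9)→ a_0 = 16 + 0*-9 = 16
a_1 = 16 + 1*-9 = 7
a_2 = 16 + 2*-9 = -2
...
= [16, 7, -2, -11, -20, -29, -38, -47, -56]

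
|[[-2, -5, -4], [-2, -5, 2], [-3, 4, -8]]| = 138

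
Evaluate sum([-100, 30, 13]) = (-100) + 30 + 13
= -57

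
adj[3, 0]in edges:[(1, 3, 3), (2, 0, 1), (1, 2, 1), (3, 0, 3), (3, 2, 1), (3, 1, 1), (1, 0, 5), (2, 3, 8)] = 3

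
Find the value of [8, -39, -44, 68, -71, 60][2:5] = [-44, 68, -71]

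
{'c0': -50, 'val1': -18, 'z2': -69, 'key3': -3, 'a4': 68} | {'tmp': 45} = {'c0': -50, 'val1': -18, 'z2': -69, 'key3': -3, 'a4': 68, 'tmp': 45}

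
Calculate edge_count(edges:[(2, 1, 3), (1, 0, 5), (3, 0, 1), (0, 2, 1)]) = 4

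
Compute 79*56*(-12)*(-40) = 2123520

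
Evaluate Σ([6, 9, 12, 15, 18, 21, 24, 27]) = 6 + 9 + 12 + 15 + 18 + 21 + 24 + 27
= 132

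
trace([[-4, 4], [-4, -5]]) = -9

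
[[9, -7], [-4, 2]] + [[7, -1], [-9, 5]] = [[16, -8], [-13, 7]]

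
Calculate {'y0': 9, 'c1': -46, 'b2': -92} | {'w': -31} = {'y0': 9, 'c1': -46, 'b2': -92, 'w': -31}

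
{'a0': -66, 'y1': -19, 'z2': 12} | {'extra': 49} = {'a0': -66, 'y1': -19, 'z2': 12, 'extra': 49}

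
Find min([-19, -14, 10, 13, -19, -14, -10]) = -19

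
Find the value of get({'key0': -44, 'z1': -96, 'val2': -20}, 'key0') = -44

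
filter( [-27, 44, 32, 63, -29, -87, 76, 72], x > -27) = keep x where x > -27: -27✗, 44✓, 32✓, 63✓, -29✗, -87✗, 76✓, 72✓
= [44, 32, 63, 76, 72]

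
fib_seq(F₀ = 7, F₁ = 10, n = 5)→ [7, 10, 17, 27, 44]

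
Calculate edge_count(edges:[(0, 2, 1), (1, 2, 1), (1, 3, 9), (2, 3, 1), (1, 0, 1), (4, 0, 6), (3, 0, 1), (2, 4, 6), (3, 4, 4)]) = 9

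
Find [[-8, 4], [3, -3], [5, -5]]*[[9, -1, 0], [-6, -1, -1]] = C[0][0] = (-8)*(9) + (4)*(-6) = -96
C[0][1] = (-8)*(-1) + (4)*(-1) = 4
C[0][2] = (-8)*(0) + (4)*(-1) = -4
C[1][0] = (3)*(9) + (-3)*(-6) = 45
C[1][1] = (3)*(-1) + (-3)*(-1) = 0
C[1][2] = (3)*(0) + (-3)*(-1) = 3
... (3 more cells)
= [[-96, 4, -4], [45, 0, 3], [75, 0, 5]]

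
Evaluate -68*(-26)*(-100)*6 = -1060800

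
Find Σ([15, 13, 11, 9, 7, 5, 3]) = 63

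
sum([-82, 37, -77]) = (-82) + 37 + (-77)
= -122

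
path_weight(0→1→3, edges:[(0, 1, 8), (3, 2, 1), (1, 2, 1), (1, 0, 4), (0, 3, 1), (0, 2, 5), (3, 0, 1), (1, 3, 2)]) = 10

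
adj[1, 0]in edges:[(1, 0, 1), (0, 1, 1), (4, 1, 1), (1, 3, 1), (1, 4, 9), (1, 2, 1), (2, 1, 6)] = 1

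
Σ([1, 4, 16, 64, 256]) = 1 + 4 + 16 + 64 + 256
= 341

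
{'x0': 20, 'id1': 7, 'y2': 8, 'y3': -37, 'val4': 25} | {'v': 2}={'x0': 20, 'id1': 7, 'y2': 8, 'y3': -37, 'val4': 25, 'v': 2}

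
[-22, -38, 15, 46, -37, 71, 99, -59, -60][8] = -60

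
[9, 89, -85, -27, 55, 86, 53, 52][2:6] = [-85, -27, 55, 86]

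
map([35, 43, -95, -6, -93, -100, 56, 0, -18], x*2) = [70, 86, -190, -12, -186, -200, 112, 0, -36]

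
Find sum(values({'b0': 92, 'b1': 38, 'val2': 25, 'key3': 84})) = 92 + 38 + 25 + 84
= 239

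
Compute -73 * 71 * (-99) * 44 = 22577148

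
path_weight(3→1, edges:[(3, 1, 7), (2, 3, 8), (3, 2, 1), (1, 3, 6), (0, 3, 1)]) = w(3→1)=7
= 7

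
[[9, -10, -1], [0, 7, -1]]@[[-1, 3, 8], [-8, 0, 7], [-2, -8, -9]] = C[0][0] = (9)*(-1) + (-10)*(-8) + (-1)*(-2) = 73
C[0][1] = (9)*(3) + (-10)*(0) + (-1)*(-8) = 35
C[0][2] = (9)*(8) + (-10)*(7) + (-1)*(-9) = 11
C[1][0] = (0)*(-1) + (7)*(-8) + (-1)*(-2) = -54
C[1][1] = (0)*(3) + (7)*(0) + (-1)*(-8) = 8
C[1][2] = (0)*(8) + (7)*(7) + (-1)*(-9) = 58
= [[73, 35, 11], [-54, 8, 58]]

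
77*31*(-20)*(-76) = 3628240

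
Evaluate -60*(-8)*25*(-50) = -600000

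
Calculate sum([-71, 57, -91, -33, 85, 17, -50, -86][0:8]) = -172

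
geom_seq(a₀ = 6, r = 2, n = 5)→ a_0 = 6*2^0 = 6
a_1 = 6*2^1 = 12
a_2 = 6*2^2 = 24
...
= [6, 12, 24, 48, 96]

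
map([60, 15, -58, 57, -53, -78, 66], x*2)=60*2=120, 15*2=30, -58*2=-116, 57*2=114, -53*2=-106, -78*2=-156, 66*2=132
= [120, 30, -116, 114, -106, -156, 132]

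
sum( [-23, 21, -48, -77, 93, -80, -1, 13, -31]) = -133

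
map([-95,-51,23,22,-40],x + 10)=[-85, -41, 33, 32, -30]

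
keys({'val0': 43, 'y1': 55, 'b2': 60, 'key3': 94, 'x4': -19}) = ['val0', 'y1', 'b2', 'key3', 'x4']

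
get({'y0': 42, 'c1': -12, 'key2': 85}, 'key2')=85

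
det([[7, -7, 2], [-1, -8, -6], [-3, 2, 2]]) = (1)*(7)*det([[-8, -6], [2, 2]]) + (-1)*(-7)*det([[-1, -6], [-3, 2]]) + (1)*(2)*det([[-1, -8], [-3, 2]])
= -28 + -140 + -52
= -220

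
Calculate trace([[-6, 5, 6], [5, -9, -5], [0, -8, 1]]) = -14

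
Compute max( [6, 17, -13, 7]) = 17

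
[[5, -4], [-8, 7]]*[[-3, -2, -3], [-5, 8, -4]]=[[5, -42, 1], [-11, 72, -4]]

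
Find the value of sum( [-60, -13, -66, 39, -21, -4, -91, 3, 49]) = (-60) + (-13) + (-66) + 39 + (-21) + (-4) + (-91) + 3 + 49
= -164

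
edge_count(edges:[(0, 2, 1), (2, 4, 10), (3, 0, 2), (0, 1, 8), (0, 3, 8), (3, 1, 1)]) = 6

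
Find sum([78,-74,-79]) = -75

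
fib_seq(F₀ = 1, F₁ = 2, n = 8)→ F_2 = F_1 + F_0 = 3
F_3 = F_2 + F_1 = 5
F_4 = F_3 + F_2 = 8
...
= [1, 2, 3, 5, 8, 13, 21, 34]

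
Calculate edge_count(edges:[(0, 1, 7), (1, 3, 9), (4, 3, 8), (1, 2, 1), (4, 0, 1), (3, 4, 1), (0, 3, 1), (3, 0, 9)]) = 8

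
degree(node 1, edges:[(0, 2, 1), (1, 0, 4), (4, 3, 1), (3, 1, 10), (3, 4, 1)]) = incident: (1,0), (3,1)
= 2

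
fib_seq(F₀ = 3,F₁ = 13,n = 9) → F_2 = F_1 + F_0 = 16
F_3 = F_2 + F_1 = 29
F_4 = F_3 + F_2 = 45
...
= [3, 13, 16, 29, 45, 74, 119, 193, 312]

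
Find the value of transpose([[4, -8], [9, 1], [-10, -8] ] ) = [[4, 9, -10], [-8, 1, -8]]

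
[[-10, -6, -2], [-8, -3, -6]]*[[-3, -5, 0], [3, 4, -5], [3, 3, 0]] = C[0][0] = (-10)*(-3) + (-6)*(3) + (-2)*(3) = 6
C[0][1] = (-10)*(-5) + (-6)*(4) + (-2)*(3) = 20
C[0][2] = (-10)*(0) + (-6)*(-5) + (-2)*(0) = 30
C[1][0] = (-8)*(-3) + (-3)*(3) + (-6)*(3) = -3
C[1][1] = (-8)*(-5) + (-3)*(4) + (-6)*(3) = 10
C[1][2] = (-8)*(0) + (-3)*(-5) + (-6)*(0) = 15
= [[6, 20, 30], [-3, 10, 15]]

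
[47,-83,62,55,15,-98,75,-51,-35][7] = -51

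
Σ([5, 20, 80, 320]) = 5 + 20 + 80 + 320
= 425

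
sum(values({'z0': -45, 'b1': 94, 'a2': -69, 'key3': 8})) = -12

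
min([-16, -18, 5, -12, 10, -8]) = -18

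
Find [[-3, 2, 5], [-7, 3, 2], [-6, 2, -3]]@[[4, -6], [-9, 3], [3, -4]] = [[-15, 4], [-49, 43], [-51, 54]]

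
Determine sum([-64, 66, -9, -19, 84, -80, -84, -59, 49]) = (-64) + 66 + (-9) + (-19) + 84 + (-80) + (-84) + (-59) + 49
= -116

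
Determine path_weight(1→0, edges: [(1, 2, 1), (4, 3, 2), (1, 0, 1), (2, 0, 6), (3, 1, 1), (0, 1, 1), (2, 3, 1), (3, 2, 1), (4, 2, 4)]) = 1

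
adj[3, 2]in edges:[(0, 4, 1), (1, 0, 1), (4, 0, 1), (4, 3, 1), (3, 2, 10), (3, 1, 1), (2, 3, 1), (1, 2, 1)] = 10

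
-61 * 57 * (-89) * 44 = 13615932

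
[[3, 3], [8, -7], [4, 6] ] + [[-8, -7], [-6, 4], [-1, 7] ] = [[-5, -4], [2, -3], [3, 13]]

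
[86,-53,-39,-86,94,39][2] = -39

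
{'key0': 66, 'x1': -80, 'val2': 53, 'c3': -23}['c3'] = -23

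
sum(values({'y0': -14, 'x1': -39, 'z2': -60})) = (-14) + (-39) + (-60)
= -113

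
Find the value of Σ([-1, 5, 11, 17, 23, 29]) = 84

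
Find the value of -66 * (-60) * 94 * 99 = 36851760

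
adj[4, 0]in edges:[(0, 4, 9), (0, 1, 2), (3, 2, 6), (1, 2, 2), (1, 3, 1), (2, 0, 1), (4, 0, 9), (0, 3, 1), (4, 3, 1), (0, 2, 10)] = 9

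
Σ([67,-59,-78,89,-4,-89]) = -74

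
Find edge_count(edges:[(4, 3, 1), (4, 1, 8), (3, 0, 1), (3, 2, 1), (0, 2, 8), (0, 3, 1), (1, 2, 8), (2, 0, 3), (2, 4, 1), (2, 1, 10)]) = 10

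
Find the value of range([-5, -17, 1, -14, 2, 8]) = 25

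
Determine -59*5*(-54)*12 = 191160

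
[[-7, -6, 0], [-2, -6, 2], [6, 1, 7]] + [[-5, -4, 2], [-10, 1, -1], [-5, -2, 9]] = [[-12, -10, 2], [-12, -5, 1], [1, -1, 16]]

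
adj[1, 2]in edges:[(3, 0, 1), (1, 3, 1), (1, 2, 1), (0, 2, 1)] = 1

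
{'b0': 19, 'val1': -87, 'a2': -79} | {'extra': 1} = {'b0': 19, 'val1': -87, 'a2': -79, 'extra': 1}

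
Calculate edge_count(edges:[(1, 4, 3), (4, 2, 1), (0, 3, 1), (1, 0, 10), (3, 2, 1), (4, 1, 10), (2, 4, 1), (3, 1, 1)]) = 8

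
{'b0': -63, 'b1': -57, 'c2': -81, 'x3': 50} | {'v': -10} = {'b0': -63, 'b1': -57, 'c2': -81, 'x3': 50, 'v': -10}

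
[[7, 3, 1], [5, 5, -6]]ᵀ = [[7, 5], [3, 5], [1, -6]]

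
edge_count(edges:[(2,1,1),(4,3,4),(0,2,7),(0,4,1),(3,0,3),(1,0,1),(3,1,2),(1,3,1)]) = 8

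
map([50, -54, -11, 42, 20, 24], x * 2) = [100, -108, -22, 84, 40, 48]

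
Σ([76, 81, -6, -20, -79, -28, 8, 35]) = 76 + 81 + (-6) + (-20) + (-79) + (-28) + 8 + 35
= 67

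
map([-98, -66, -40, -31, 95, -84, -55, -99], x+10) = -98+10=-88, -66+10=-56, -40+10=-30, -31+10=-21, 95+10=105, -84+10=-74, -55+10=-45, -99+10=-89
= [-88, -56, -30, -21, 105, -74, -45, -89]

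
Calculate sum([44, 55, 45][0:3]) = slice → [44, 55, 45]
44 + 55 + 45
= 144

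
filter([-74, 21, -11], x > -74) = keep x where x > -74: -74✗, 21✓, -11✓
= [21, -11]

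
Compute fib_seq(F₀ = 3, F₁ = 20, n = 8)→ F_2 = F_1 + F_0 = 23
F_3 = F_2 + F_1 = 43
F_4 = F_3 + F_2 = 66
...
= [3, 20, 23, 43, 66, 109, 175, 284]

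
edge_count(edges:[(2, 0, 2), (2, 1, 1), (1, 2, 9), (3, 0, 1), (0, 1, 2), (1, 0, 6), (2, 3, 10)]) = 7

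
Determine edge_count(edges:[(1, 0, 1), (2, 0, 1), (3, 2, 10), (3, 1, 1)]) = 4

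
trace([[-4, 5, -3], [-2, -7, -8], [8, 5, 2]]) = -9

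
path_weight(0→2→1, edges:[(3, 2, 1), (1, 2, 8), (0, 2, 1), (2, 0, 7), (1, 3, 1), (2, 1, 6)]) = w(0→2)=1 + w(2→1)=6
= 7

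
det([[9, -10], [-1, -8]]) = -82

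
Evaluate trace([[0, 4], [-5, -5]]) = diagonal: 0 + (-5)
= -5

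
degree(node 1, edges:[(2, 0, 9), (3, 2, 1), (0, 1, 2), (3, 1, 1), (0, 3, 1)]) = incident: (0,1), (3,1)
= 2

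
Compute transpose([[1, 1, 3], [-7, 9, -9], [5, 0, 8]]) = [[1, -7, 5], [1, 9, 0], [3, -9, 8]]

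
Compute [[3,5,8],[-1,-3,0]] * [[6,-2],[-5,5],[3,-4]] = C[0][0] = (3)*(6) + (5)*(-5) + (8)*(3) = 17
C[0][1] = (3)*(-2) + (5)*(5) + (8)*(-4) = -13
C[1][0] = (-1)*(6) + (-3)*(-5) + (0)*(3) = 9
C[1][1] = (-1)*(-2) + (-3)*(5) + (0)*(-4) = -13
= [[17, -13], [9, -13]]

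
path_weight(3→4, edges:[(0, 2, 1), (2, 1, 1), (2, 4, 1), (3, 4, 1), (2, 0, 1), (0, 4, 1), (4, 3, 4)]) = 1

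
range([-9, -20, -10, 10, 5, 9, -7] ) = 30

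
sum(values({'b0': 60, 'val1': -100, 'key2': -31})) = -71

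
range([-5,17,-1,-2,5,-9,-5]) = 26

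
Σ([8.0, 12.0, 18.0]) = 8.0 + 12.0 + 18.0
= 38.0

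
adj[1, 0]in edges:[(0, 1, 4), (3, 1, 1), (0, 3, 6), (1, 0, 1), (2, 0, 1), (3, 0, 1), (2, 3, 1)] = 1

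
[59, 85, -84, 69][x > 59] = keep x where x > 59: 59✗, 85✓, -84✗, 69✓
= [85, 69]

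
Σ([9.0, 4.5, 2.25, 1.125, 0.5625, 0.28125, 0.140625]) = 17.859375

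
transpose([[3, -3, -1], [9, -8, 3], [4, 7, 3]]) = [[3, 9, 4], [-3, -8, 7], [-1, 3, 3]]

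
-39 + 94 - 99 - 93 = -137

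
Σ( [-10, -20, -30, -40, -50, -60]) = (-10) + (-20) + (-30) + (-40) + (-50) + (-60)
= -210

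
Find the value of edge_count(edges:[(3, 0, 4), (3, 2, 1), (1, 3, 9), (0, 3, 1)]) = 4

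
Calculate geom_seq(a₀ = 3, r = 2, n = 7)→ [3, 6, 12, 24, 48, 96, 192]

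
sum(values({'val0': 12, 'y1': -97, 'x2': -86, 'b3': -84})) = -255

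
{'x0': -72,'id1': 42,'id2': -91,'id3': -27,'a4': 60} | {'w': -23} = {'x0': -72, 'id1': 42, 'id2': -91, 'id3': -27, 'a4': 60, 'w': -23}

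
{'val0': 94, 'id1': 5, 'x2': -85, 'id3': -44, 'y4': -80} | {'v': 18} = {'val0': 94, 'id1': 5, 'x2': -85, 'id3': -44, 'y4': -80, 'v': 18}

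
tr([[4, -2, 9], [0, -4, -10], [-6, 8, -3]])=diagonal: 4 + (-4) + (-3)
= -3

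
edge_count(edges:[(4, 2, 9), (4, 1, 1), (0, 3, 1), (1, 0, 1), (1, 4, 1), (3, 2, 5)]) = 6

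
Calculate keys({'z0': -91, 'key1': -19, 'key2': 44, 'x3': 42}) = ['z0', 'key1', 'key2', 'x3']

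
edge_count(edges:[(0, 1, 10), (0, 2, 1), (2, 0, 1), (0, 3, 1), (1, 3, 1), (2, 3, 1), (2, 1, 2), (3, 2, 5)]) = 8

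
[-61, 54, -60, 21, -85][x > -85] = keep x where x > -85: -61✓, 54✓, -60✓, 21✓, -85✗
= [-61, 54, -60, 21]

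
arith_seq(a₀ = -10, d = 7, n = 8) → a_0 = -10 + 0*7 = -10
a_1 = -10 + 1*7 = -3
a_2 = -10 + 2*7 = 4
...
= [-10, -3, 4, 11, 18, 25, 32, 39]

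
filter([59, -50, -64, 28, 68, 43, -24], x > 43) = keep x where x > 43: 59✓, -50✗, -64✗, 28✗, 68✓, 43✗, -24✗
= [59, 68]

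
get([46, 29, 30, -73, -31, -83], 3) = -73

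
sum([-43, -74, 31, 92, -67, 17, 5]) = (-43) + (-74) + 31 + 92 + (-67) + 17 + 5
= -39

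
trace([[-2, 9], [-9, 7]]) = diagonal: (-2) + 7
= 5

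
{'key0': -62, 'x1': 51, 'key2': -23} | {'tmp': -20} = {'key0': -62, 'x1': 51, 'key2': -23, 'tmp': -20}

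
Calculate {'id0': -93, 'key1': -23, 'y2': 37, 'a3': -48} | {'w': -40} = {'id0': -93, 'key1': -23, 'y2': 37, 'a3': -48, 'w': -40}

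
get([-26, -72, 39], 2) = 39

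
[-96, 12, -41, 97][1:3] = [12, -41]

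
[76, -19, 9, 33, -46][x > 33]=[76]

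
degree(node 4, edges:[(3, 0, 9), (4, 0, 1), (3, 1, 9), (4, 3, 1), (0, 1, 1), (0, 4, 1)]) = 3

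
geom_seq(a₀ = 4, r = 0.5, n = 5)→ [4.0, 2.0, 1.0, 0.5, 0.25]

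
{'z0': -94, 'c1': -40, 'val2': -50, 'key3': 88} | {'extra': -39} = {'z0': -94, 'c1': -40, 'val2': -50, 'key3': 88, 'extra': -39}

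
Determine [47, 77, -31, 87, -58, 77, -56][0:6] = [47, 77, -31, 87, -58, 77]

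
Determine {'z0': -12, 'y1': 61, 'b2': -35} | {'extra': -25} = {'z0': -12, 'y1': 61, 'b2': -35, 'extra': -25}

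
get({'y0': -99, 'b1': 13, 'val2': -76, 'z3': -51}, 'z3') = -51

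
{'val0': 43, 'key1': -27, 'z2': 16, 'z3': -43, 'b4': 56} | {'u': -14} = {'val0': 43, 'key1': -27, 'z2': 16, 'z3': -43, 'b4': 56, 'u': -14}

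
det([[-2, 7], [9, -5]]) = -53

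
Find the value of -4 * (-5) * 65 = 1300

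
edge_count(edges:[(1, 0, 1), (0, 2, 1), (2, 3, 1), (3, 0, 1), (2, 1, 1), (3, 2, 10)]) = 6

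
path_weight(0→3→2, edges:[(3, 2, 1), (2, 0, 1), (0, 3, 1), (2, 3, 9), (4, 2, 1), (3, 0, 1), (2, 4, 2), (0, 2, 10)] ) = w(0→3)=1 + w(3→2)=1
= 2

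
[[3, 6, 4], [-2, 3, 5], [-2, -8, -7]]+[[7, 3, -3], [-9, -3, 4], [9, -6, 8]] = [[10, 9, 1], [-11, 0, 9], [7, -14, 1]]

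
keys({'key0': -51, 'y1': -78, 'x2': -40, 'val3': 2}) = ['key0', 'y1', 'x2', 'val3']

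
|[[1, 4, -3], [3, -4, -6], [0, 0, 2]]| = -32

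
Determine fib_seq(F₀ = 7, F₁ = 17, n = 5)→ [7, 17, 24, 41, 65]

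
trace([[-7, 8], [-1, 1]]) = -6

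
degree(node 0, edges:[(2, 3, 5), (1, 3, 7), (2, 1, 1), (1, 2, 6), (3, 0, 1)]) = incident: (3,0)
= 1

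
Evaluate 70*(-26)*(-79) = 143780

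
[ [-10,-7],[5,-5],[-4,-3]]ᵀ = [[-10, 5, -4], [-7, -5, -3]]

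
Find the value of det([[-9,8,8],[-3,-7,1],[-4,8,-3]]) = (1)*(-9)*det([[-7, 1], [8, -3]]) + (-1)*(8)*det([[-3, 1], [-4, -3]]) + (1)*(8)*det([[-3, -7], [-4, 8]])
= -117 + -104 + -416
= -637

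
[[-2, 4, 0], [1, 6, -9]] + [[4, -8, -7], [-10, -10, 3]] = [[2, -4, -7], [-9, -4, -6]]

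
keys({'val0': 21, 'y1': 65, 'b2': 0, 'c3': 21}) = ['val0', 'y1', 'b2', 'c3']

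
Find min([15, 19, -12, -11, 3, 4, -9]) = -12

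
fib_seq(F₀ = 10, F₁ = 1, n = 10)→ [10, 1, 11, 12, 23, 35, 58, 93, 151, 244]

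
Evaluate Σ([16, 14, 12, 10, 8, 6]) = 66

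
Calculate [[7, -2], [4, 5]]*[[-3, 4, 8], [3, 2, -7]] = [[-27, 24, 70], [3, 26, -3]]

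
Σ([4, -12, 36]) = 28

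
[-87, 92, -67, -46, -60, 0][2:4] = [-67, -46]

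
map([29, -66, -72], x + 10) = 29+10=39, -66+10=-56, -72+10=-62
= [39, -56, -62]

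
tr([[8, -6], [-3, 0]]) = diagonal: 8 + 0
= 8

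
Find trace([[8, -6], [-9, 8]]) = diagonal: 8 + 8
= 16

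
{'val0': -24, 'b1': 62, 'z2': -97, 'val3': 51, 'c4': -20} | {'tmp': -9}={'val0': -24, 'b1': 62, 'z2': -97, 'val3': 51, 'c4': -20, 'tmp': -9}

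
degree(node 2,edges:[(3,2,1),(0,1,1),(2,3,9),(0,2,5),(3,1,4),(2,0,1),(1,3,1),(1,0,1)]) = incident: (3,2), (2,3), (0,2), (2,0)
= 4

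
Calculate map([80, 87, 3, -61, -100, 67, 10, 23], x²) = [6400, 7569, 9, 3721, 10000, 4489, 100, 529]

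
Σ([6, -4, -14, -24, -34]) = -70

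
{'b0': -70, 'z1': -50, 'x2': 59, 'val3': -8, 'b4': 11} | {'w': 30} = {'b0': -70, 'z1': -50, 'x2': 59, 'val3': -8, 'b4': 11, 'w': 30}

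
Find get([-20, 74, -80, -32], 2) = -80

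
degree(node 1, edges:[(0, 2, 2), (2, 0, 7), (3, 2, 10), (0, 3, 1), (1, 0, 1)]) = incident: (1,0)
= 1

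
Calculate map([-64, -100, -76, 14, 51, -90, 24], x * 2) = -64*2=-128, -100*2=-200, -76*2=-152, 14*2=28, 51*2=102, -90*2=-180, 24*2=48
= [-128, -200, -152, 28, 102, -180, 48]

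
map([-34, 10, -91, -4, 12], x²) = (-34)²=1156, (10)²=100, (-91)²=8281, (-4)²=16, (12)²=144
= [1156, 100, 8281, 16, 144]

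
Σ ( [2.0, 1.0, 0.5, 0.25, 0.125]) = 2.0 + 1.0 + 0.5 + 0.25 + 0.125
= 3.875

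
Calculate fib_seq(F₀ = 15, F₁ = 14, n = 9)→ F_2 = F_1 + F_0 = 29
F_3 = F_2 + F_1 = 43
F_4 = F_3 + F_2 = 72
...
= [15, 14, 29, 43, 72, 115, 187, 302, 489]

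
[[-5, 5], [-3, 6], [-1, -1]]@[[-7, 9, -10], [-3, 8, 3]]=C[0][0] = (-5)*(-7) + (5)*(-3) = 20
C[0][1] = (-5)*(9) + (5)*(8) = -5
C[0][2] = (-5)*(-10) + (5)*(3) = 65
C[1][0] = (-3)*(-7) + (6)*(-3) = 3
C[1][1] = (-3)*(9) + (6)*(8) = 21
C[1][2] = (-3)*(-10) + (6)*(3) = 48
... (3 more cells)
= [[20, -5, 65], [3, 21, 48], [10, -17, 7]]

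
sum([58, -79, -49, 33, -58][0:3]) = -70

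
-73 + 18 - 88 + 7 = -136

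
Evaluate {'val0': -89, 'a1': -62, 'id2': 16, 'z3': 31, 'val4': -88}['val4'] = -88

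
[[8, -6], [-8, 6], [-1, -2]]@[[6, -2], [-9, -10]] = C[0][0] = (8)*(6) + (-6)*(-9) = 102
C[0][1] = (8)*(-2) + (-6)*(-10) = 44
C[1][0] = (-8)*(6) + (6)*(-9) = -102
C[1][1] = (-8)*(-2) + (6)*(-10) = -44
C[2][0] = (-1)*(6) + (-2)*(-9) = 12
C[2][1] = (-1)*(-2) + (-2)*(-10) = 22
= [[102, 44], [-102, -44], [12, 22]]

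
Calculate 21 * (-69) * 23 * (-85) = 2832795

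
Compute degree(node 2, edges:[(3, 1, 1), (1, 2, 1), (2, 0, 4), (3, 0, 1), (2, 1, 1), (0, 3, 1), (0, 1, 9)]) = incident: (1,2), (2,0), (2,1)
= 3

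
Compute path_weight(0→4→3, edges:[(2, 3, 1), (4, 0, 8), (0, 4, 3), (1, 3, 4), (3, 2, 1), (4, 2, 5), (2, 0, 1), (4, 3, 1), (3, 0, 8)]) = w(0→4)=3 + w(4→3)=1
= 4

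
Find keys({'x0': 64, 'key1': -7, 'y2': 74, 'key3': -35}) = ['x0', 'key1', 'y2', 'key3']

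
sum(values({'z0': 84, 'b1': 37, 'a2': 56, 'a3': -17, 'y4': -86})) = 84 + 37 + 56 + (-17) + (-86)
= 74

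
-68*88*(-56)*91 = 30494464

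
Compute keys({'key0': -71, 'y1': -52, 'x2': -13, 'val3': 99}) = ['key0', 'y1', 'x2', 'val3']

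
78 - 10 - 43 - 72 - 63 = -110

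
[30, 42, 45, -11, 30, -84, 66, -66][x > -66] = [30, 42, 45, -11, 30, 66]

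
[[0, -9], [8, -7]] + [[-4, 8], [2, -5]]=[[-4, -1], [10, -12]]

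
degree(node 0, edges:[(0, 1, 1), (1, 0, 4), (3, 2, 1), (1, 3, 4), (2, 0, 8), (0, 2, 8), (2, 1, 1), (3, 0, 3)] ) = 5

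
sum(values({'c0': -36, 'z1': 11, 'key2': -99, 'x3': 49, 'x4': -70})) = -145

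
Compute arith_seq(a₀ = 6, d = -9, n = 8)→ [6, -3, -12, -21, -30, -39, -48, -57]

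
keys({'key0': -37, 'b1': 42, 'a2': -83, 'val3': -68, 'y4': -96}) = ['key0', 'b1', 'a2', 'val3', 'y4']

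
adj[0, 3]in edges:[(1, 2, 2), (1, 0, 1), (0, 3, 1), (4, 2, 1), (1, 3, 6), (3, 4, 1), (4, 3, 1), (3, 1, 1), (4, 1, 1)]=1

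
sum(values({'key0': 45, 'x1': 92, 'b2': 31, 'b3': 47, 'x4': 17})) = 45 + 92 + 31 + 47 + 17
= 232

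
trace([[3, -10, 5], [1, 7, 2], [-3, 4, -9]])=diagonal: 3 + 7 + (-9)
= 1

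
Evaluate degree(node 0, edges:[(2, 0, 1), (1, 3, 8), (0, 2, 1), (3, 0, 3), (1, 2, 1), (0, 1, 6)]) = incident: (2,0), (0,2), (3,0), (0,1)
= 4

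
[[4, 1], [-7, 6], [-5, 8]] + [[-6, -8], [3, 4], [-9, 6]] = [[-2, -7], [-4, 10], [-14, 14]]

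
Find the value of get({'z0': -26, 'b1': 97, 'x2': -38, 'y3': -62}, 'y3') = -62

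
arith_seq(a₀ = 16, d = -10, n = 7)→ [16, 6, -4, -14, -24, -34, -44]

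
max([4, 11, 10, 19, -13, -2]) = 19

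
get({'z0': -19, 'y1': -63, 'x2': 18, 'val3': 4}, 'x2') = 18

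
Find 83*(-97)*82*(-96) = 63377472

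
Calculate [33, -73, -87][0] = 33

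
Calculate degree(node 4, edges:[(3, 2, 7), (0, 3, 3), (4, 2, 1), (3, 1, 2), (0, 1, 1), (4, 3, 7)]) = 2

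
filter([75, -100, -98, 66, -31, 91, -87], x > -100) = [75, -98, 66, -31, 91, -87]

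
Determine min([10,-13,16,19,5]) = -13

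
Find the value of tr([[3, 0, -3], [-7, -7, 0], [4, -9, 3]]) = diagonal: 3 + (-7) + 3
= -1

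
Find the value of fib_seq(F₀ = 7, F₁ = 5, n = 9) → F_2 = F_1 + F_0 = 12
F_3 = F_2 + F_1 = 17
F_4 = F_3 + F_2 = 29
...
= [7, 5, 12, 17, 29, 46, 75, 121, 196]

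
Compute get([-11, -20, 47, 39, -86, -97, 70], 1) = -20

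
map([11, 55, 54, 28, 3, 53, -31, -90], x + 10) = [21, 65, 64, 38, 13, 63, -21, -80]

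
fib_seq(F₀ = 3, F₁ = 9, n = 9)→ [3, 9, 12, 21, 33, 54, 87, 141, 228]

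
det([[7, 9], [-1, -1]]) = (7)*(-1) - (9)*(-1)
= 2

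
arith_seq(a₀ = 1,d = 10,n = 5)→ a_0 = 1 + 0*10 = 1
a_1 = 1 + 1*10 = 11
a_2 = 1 + 2*10 = 21
...
= [1, 11, 21, 31, 41]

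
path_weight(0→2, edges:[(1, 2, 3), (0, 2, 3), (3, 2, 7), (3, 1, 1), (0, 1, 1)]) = 3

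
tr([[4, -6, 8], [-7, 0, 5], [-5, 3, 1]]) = 5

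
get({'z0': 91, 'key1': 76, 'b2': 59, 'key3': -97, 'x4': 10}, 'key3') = -97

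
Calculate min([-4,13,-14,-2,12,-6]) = -14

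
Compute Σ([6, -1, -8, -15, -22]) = 6 + (-1) + (-8) + (-15) + (-22)
= -40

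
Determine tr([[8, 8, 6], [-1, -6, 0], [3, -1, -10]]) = -8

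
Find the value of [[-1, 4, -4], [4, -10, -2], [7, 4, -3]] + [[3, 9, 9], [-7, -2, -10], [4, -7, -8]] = [[2, 13, 5], [-3, -12, -12], [11, -3, -11]]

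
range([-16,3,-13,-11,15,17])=33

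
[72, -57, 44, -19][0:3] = [72, -57, 44]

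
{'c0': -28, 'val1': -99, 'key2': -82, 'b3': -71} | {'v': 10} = {'c0': -28, 'val1': -99, 'key2': -82, 'b3': -71, 'v': 10}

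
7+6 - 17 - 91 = -95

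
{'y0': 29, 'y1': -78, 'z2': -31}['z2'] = -31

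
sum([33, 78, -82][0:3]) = 29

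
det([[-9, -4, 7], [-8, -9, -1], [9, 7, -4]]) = (1)*(-9)*det([[-9, -1], [7, -4]]) + (-1)*(-4)*det([[-8, -1], [9, -4]]) + (1)*(7)*det([[-8, -9], [9, 7]])
= -387 + 164 + 175
= -48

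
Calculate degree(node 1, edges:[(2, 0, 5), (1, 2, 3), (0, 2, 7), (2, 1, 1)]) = 2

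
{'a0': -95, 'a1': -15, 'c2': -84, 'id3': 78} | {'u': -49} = {'a0': -95, 'a1': -15, 'c2': -84, 'id3': 78, 'u': -49}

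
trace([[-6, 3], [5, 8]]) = diagonal: (-6) + 8
= 2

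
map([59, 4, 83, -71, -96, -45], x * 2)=[118, 8, 166, -142, -192, -90]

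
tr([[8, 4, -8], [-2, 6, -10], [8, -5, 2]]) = 16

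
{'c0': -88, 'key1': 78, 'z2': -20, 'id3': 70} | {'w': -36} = {'c0': -88, 'key1': 78, 'z2': -20, 'id3': 70, 'w': -36}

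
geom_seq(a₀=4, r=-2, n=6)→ [4, -8, 16, -32, 64, -128]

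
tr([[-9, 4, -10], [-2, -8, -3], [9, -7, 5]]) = diagonal: (-9) + (-8) + 5
= -12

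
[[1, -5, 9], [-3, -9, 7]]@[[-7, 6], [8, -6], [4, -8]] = C[0][0] = (1)*(-7) + (-5)*(8) + (9)*(4) = -11
C[0][1] = (1)*(6) + (-5)*(-6) + (9)*(-8) = -36
C[1][0] = (-3)*(-7) + (-9)*(8) + (7)*(4) = -23
C[1][1] = (-3)*(6) + (-9)*(-6) + (7)*(-8) = -20
= [[-11, -36], [-23, -20]]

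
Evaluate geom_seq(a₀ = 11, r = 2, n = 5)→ [11, 22, 44, 88, 176]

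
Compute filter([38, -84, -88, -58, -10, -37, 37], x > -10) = keep x where x > -10: 38✓, -84✗, -88✗, -58✗, -10✗, -37✗, 37✓
= [38, 37]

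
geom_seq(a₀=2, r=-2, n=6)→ a_0 = 2*(-2)^0 = 2
a_1 = 2*(-2)^1 = -4
a_2 = 2*(-2)^2 = 8
...
= [2, -4, 8, -16, 32, -64]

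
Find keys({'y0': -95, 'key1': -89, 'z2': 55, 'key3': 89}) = ['y0', 'key1', 'z2', 'key3']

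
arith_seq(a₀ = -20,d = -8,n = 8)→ [-20, -28, -36, -44, -52, -60, -68, -76]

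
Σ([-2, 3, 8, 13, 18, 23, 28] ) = (-2) + 3 + 8 + 13 + 18 + 23 + 28
= 91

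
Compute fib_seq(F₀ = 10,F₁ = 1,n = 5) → F_2 = F_1 + F_0 = 11
F_3 = F_2 + F_1 = 12
F_4 = F_3 + F_2 = 23
= [10, 1, 11, 12, 23]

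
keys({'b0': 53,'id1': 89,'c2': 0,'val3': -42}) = ['b0', 'id1', 'c2', 'val3']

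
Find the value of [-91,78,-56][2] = -56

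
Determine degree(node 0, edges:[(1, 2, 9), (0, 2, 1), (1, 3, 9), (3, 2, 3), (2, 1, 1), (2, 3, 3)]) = 1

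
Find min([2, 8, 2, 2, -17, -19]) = -19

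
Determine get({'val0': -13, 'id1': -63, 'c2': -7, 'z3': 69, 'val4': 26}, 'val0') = -13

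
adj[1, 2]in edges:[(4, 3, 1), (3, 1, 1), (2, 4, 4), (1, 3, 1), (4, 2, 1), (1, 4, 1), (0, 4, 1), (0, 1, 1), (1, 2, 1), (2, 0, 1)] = 1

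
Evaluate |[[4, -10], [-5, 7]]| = -22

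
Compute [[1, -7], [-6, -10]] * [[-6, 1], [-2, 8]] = C[0][0] = (1)*(-6) + (-7)*(-2) = 8
C[0][1] = (1)*(1) + (-7)*(8) = -55
C[1][0] = (-6)*(-6) + (-10)*(-2) = 56
C[1][1] = (-6)*(1) + (-10)*(8) = -86
= [[8, -55], [56, -86]]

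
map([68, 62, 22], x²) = (68)²=4624, (62)²=3844, (22)²=484
= [4624, 3844, 484]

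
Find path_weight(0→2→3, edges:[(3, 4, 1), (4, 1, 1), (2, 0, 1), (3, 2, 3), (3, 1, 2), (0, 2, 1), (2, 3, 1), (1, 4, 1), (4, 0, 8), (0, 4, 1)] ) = w(0→2)=1 + w(2→3)=1
= 2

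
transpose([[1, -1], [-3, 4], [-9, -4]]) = [[1, -3, -9], [-1, 4, -4]]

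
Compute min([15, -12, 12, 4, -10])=-12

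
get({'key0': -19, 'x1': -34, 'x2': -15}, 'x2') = -15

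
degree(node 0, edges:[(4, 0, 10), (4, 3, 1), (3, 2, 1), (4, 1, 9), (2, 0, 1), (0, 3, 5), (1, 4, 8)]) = incident: (4,0), (2,0), (0,3)
= 3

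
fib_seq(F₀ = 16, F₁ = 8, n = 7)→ [16, 8, 24, 32, 56, 88, 144]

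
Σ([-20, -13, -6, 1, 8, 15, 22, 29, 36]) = 72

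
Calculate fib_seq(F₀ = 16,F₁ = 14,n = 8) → [16, 14, 30, 44, 74, 118, 192, 310]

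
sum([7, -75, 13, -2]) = -57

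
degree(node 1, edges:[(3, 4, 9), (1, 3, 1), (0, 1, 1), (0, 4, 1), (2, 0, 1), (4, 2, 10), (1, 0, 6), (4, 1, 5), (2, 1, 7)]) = 5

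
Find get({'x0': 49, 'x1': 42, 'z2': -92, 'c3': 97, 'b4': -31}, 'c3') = 97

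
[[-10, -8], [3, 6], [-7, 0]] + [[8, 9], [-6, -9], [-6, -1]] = [[-2, 1], [-3, -3], [-13, -1]]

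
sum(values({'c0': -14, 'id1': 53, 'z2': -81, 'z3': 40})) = (-14) + 53 + (-81) + 40
= -2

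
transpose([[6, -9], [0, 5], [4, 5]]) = [[6, 0, 4], [-9, 5, 5]]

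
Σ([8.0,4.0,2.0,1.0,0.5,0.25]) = 15.75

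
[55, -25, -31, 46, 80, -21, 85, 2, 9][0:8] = [55, -25, -31, 46, 80, -21, 85, 2]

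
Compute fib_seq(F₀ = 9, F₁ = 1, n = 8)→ F_2 = F_1 + F_0 = 10
F_3 = F_2 + F_1 = 11
F_4 = F_3 + F_2 = 21
...
= [9, 1, 10, 11, 21, 32, 53, 85]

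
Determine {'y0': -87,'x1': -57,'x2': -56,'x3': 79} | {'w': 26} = {'y0': -87, 'x1': -57, 'x2': -56, 'x3': 79, 'w': 26}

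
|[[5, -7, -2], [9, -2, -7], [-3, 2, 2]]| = 5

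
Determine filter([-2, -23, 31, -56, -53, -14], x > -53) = keep x where x > -53: -2✓, -23✓, 31✓, -56✗, -53✗, -14✓
= [-2, -23, 31, -14]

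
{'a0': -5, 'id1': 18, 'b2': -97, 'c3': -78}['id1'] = 18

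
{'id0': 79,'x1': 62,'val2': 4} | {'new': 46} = {'id0': 79, 'x1': 62, 'val2': 4, 'new': 46}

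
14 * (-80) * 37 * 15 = -621600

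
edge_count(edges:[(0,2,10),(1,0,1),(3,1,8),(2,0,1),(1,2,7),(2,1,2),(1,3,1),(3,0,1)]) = 8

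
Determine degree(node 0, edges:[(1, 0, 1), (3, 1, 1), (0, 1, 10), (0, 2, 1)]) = 3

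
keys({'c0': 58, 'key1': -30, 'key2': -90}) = ['c0', 'key1', 'key2']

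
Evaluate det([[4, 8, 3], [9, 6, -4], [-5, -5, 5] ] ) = (1)*(4)*det([[6, -4], [-5, 5]]) + (-1)*(8)*det([[9, -4], [-5, 5]]) + (1)*(3)*det([[9, 6], [-5, -5]])
= 40 + -200 + -45
= -205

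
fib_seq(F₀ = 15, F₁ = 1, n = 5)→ F_2 = F_1 + F_0 = 16
F_3 = F_2 + F_1 = 17
F_4 = F_3 + F_2 = 33
= [15, 1, 16, 17, 33]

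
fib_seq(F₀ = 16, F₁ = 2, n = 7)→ F_2 = F_1 + F_0 = 18
F_3 = F_2 + F_1 = 20
F_4 = F_3 + F_2 = 38
...
= [16, 2, 18, 20, 38, 58, 96]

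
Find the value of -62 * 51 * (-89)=281418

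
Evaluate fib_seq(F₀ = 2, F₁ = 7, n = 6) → [2, 7, 9, 16, 25, 41]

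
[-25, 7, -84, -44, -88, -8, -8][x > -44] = [-25, 7, -8, -8]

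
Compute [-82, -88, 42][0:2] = [-82, -88]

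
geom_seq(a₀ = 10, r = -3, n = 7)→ a_0 = 10*(-3)^0 = 10
a_1 = 10*(-3)^1 = -30
a_2 = 10*(-3)^2 = 90
...
= [10, -30, 90, -270, 810, -2430, 7290]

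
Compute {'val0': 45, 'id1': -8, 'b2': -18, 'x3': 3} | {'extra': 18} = {'val0': 45, 'id1': -8, 'b2': -18, 'x3': 3, 'extra': 18}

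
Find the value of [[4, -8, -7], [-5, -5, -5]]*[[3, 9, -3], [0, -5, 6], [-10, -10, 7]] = C[0][0] = (4)*(3) + (-8)*(0) + (-7)*(-10) = 82
C[0][1] = (4)*(9) + (-8)*(-5) + (-7)*(-10) = 146
C[0][2] = (4)*(-3) + (-8)*(6) + (-7)*(7) = -109
C[1][0] = (-5)*(3) + (-5)*(0) + (-5)*(-10) = 35
C[1][1] = (-5)*(9) + (-5)*(-5) + (-5)*(-10) = 30
C[1][2] = (-5)*(-3) + (-5)*(6) + (-5)*(7) = -50
= [[82, 146, -109], [35, 30, -50]]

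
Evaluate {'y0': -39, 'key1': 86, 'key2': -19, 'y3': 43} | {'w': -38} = {'y0': -39, 'key1': 86, 'key2': -19, 'y3': 43, 'w': -38}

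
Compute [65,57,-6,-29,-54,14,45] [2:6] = [-6, -29, -54, 14]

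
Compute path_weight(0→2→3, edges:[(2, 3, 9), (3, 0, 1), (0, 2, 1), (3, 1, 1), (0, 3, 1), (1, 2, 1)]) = w(0→2)=1 + w(2→3)=9
= 10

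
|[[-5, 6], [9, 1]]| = (-5)*(1) - (6)*(9)
= -59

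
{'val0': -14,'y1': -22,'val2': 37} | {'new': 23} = {'val0': -14, 'y1': -22, 'val2': 37, 'new': 23}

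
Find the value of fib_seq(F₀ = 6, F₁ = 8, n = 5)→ F_2 = F_1 + F_0 = 14
F_3 = F_2 + F_1 = 22
F_4 = F_3 + F_2 = 36
= [6, 8, 14, 22, 36]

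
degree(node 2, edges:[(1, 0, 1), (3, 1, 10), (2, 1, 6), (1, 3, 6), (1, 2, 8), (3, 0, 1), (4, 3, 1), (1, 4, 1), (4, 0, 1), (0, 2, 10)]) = 3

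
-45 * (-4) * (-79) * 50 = -711000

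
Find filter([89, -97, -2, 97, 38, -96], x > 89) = keep x where x > 89: 89✗, -97✗, -2✗, 97✓, 38✗, -96✗
= [97]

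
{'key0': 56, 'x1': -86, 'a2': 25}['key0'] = 56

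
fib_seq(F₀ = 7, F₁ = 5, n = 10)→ F_2 = F_1 + F_0 = 12
F_3 = F_2 + F_1 = 17
F_4 = F_3 + F_2 = 29
...
= [7, 5, 12, 17, 29, 46, 75, 121, 196, 317]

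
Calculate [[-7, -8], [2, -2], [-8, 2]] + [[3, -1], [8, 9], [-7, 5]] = [[-4, -9], [10, 7], [-15, 7]]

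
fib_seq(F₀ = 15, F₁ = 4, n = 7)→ F_2 = F_1 + F_0 = 19
F_3 = F_2 + F_1 = 23
F_4 = F_3 + F_2 = 42
...
= [15, 4, 19, 23, 42, 65, 107]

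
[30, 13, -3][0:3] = [30, 13, -3]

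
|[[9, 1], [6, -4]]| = -42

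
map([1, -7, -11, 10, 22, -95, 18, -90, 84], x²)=[1, 49, 121, 100, 484, 9025, 324, 8100, 7056]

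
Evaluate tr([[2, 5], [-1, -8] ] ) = diagonal: 2 + (-8)
= -6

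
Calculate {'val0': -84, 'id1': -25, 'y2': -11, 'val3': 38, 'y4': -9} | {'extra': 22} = {'val0': -84, 'id1': -25, 'y2': -11, 'val3': 38, 'y4': -9, 'extra': 22}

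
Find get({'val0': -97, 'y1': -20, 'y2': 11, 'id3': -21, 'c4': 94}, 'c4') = 94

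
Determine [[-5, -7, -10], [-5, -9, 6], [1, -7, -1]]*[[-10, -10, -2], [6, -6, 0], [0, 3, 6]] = C[0][0] = (-5)*(-10) + (-7)*(6) + (-10)*(0) = 8
C[0][1] = (-5)*(-10) + (-7)*(-6) + (-10)*(3) = 62
C[0][2] = (-5)*(-2) + (-7)*(0) + (-10)*(6) = -50
C[1][0] = (-5)*(-10) + (-9)*(6) + (6)*(0) = -4
C[1][1] = (-5)*(-10) + (-9)*(-6) + (6)*(3) = 122
C[1][2] = (-5)*(-2) + (-9)*(0) + (6)*(6) = 46
... (3 more cells)
= [[8, 62, -50], [-4, 122, 46], [-52, 29, -8]]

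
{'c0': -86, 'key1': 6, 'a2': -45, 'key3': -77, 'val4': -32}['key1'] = 6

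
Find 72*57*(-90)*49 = -18098640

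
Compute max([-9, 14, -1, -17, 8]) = 14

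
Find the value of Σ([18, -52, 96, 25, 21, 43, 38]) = 18 + (-52) + 96 + 25 + 21 + 43 + 38
= 189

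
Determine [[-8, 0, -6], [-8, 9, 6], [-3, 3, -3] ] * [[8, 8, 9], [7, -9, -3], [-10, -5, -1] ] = [[-4, -34, -66], [-61, -175, -105], [27, -36, -33]]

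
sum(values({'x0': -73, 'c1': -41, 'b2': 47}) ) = -67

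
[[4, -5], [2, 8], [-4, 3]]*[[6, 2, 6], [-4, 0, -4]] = C[0][0] = (4)*(6) + (-5)*(-4) = 44
C[0][1] = (4)*(2) + (-5)*(0) = 8
C[0][2] = (4)*(6) + (-5)*(-4) = 44
C[1][0] = (2)*(6) + (8)*(-4) = -20
C[1][1] = (2)*(2) + (8)*(0) = 4
C[1][2] = (2)*(6) + (8)*(-4) = -20
... (3 more cells)
= [[44, 8, 44], [-20, 4, -20], [-36, -8, -36]]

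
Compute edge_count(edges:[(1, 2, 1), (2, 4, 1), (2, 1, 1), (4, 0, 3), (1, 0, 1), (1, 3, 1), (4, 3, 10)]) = 7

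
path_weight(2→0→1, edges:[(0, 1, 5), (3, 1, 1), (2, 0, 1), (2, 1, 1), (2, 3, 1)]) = w(2→0)=1 + w(0→1)=5
= 6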